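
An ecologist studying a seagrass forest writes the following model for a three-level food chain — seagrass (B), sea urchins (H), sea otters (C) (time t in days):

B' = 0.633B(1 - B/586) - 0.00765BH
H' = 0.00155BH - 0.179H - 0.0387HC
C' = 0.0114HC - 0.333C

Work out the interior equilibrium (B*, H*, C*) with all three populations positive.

From dC/dt = 0: 0.0114H* = 0.333, so H* = 29.2.
From dB/dt = 0: 0.633(1 - B*/586) = 0.00765·29.2, giving B* = 586·(1 - 0.353) = 379.
From dH/dt = 0: 0.00155·379 - 0.179 = 0.0387C*, so C* = 0.409/0.0387 = 10.6.

B* ≈ 379, H* ≈ 29.2, C* ≈ 10.6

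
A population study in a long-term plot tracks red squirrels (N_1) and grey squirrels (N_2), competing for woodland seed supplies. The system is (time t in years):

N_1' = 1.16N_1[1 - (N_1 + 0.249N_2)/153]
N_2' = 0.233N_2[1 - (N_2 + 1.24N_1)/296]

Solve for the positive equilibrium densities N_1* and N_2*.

N_1* ≈ 115, N_2* ≈ 154

Setting both brackets to zero gives the nullclines N_1 + 0.249N_2 = 153 and 1.24N_1 + N_2 = 296.
Substituting N_2 = 296 - 1.24N_1 into the first: N_1(1 - 0.249·1.24) = 153 - 0.249·296.
So N_1* = 79.3/0.691 = 115, and then N_2* = 296 - 1.24·115 = 154.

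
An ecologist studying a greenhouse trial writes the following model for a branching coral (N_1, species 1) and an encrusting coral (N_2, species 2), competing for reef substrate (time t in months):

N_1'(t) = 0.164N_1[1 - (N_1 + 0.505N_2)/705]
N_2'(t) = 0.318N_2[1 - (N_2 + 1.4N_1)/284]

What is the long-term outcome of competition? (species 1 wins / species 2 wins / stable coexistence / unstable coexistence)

Compare the nullcline intercepts: K1/α12 = 705/0.505 = 1400 > K2 = 284; K2/α21 = 284/1.4 = 203 < K1 = 705.
Since the inequalities point opposite ways, species 1 can invade but species 2 cannot.

species 1 excludes species 2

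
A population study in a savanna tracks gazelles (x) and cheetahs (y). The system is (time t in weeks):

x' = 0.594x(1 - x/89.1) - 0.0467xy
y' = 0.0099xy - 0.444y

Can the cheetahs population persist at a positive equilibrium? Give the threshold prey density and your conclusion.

Threshold x = 44.8; K > 44.8, so yes, the predator persists.

The predator equation gives dy/dt > 0 only when x > 0.444/0.0099 = 44.8.
Without the predator, x → K = 89.1. Since 89.1 > 44.8, the predator can invade and persist.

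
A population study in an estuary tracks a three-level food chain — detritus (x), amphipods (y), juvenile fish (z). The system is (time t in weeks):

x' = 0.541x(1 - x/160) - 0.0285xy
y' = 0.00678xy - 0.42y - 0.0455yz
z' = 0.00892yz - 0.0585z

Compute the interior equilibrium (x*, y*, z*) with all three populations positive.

From dz/dt = 0: 0.00892y* = 0.0585, so y* = 6.56.
From dx/dt = 0: 0.541(1 - x*/160) = 0.0285·6.56, giving x* = 160·(1 - 0.345) = 105.
From dy/dt = 0: 0.00678·105 - 0.42 = 0.0455z*, so z* = 0.29/0.0455 = 6.37.

x* ≈ 105, y* ≈ 6.56, z* ≈ 6.37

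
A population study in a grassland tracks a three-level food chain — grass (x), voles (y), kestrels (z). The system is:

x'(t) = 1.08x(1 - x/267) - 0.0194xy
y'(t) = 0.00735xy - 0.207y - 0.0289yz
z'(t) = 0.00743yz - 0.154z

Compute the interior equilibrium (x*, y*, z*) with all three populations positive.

From dz/dt = 0: 0.00743y* = 0.154, so y* = 20.7.
From dx/dt = 0: 1.08(1 - x*/267) = 0.0194·20.7, giving x* = 267·(1 - 0.372) = 168.
From dy/dt = 0: 0.00735·168 - 0.207 = 0.0289z*, so z* = 1.02/0.0289 = 35.5.

x* ≈ 168, y* ≈ 20.7, z* ≈ 35.5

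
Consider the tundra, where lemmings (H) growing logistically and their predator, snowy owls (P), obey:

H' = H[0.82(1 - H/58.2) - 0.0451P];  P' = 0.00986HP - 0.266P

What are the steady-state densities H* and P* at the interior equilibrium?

H* ≈ 27, P* ≈ 9.75

From dP/dt = 0 with P > 0: 0.00986H* = 0.266, so H* = 27.
Substitute into dH/dt = 0: 0.82(1 - 27/58.2) = 0.0451P*.
The bracket is 0.536, giving P* = 0.44/0.0451 = 9.75.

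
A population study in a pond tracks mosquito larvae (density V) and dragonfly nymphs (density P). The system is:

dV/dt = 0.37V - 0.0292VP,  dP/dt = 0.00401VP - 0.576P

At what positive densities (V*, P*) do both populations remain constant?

Set dP/dt = 0 with P > 0: 0.00401V - 0.576 = 0, so V* = 0.576/0.00401 = 144.
Set dV/dt = 0 with V > 0: 0.37 - 0.0292P = 0, so P* = 0.37/0.0292 = 12.7.

V* ≈ 144, P* ≈ 12.7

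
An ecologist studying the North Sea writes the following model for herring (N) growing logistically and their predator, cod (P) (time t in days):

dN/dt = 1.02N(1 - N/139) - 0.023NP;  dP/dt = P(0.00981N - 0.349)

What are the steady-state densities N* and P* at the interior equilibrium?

N* ≈ 35.6, P* ≈ 33

From dP/dt = 0 with P > 0: 0.00981N* = 0.349, so N* = 35.6.
Substitute into dN/dt = 0: 1.02(1 - 35.6/139) = 0.023P*.
The bracket is 0.744, giving P* = 0.759/0.023 = 33.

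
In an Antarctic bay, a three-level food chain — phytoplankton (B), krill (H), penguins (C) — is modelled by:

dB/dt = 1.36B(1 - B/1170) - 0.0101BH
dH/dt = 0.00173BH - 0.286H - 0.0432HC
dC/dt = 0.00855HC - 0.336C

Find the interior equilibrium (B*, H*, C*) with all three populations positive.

From dC/dt = 0: 0.00855H* = 0.336, so H* = 39.3.
From dB/dt = 0: 1.36(1 - B*/1170) = 0.0101·39.3, giving B* = 1170·(1 - 0.292) = 829.
From dH/dt = 0: 0.00173·829 - 0.286 = 0.0432C*, so C* = 1.15/0.0432 = 26.6.

B* ≈ 829, H* ≈ 39.3, C* ≈ 26.6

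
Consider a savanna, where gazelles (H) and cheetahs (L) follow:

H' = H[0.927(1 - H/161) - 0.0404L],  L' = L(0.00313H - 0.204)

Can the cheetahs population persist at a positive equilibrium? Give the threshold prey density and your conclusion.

The predator equation gives dL/dt > 0 only when H > 0.204/0.00313 = 65.2.
Without the predator, H → K = 161. Since 161 > 65.2, the predator can invade and persist.

Threshold H = 65.2; K > 65.2, so yes, the predator persists.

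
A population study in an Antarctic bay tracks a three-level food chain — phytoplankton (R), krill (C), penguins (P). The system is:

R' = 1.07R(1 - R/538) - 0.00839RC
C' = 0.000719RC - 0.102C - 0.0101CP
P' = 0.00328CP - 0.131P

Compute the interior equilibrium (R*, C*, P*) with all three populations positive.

R* ≈ 370, C* ≈ 39.9, P* ≈ 16.2

From dP/dt = 0: 0.00328C* = 0.131, so C* = 39.9.
From dR/dt = 0: 1.07(1 - R*/538) = 0.00839·39.9, giving R* = 538·(1 - 0.313) = 370.
From dC/dt = 0: 0.000719·370 - 0.102 = 0.0101P*, so P* = 0.164/0.0101 = 16.2.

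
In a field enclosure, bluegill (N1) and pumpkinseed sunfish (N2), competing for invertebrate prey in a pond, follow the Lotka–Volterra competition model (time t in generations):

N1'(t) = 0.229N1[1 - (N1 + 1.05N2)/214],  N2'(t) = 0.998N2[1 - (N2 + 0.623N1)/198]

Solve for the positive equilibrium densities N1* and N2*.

Setting both brackets to zero gives the nullclines N1 + 1.05N2 = 214 and 0.623N1 + N2 = 198.
Substituting N2 = 198 - 0.623N1 into the first: N1(1 - 1.05·0.623) = 214 - 1.05·198.
So N1* = 6.1/0.346 = 17.6, and then N2* = 198 - 0.623·17.6 = 187.

N1* ≈ 17.6, N2* ≈ 187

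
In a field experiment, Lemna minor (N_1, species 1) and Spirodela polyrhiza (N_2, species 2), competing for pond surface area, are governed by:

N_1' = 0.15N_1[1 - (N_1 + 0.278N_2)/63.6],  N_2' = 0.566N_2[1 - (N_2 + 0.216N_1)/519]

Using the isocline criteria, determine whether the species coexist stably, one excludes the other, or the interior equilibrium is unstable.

Compare the nullcline intercepts: K1/α12 = 63.6/0.278 = 229 < K2 = 519; K2/α21 = 519/0.216 = 2400 > K1 = 63.6.
Since the inequalities point opposite ways, species 2 can invade but species 1 cannot.

species 2 excludes species 1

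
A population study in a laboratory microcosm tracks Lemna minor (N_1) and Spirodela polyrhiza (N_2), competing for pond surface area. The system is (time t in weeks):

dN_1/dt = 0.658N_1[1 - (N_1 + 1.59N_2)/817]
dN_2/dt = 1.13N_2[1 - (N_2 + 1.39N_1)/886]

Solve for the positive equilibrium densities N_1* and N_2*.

Setting both brackets to zero gives the nullclines N_1 + 1.59N_2 = 817 and 1.39N_1 + N_2 = 886.
Substituting N_2 = 886 - 1.39N_1 into the first: N_1(1 - 1.59·1.39) = 817 - 1.59·886.
So N_1* = -592/-1.21 = 489, and then N_2* = 886 - 1.39·489 = 206.

N_1* ≈ 489, N_2* ≈ 206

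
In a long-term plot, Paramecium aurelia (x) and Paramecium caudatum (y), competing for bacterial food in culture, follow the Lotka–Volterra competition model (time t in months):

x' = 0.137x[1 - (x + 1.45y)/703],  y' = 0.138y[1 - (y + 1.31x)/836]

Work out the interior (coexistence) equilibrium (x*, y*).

Setting both brackets to zero gives the nullclines x + 1.45y = 703 and 1.31x + y = 836.
Substituting y = 836 - 1.31x into the first: x(1 - 1.45·1.31) = 703 - 1.45·836.
So x* = -509/-0.899 = 566, and then y* = 836 - 1.31·566 = 94.4.

x* ≈ 566, y* ≈ 94.4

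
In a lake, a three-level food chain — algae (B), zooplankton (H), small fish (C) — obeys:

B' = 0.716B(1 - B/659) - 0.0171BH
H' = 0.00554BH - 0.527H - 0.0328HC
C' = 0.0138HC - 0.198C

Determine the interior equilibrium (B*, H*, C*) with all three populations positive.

From dC/dt = 0: 0.0138H* = 0.198, so H* = 14.3.
From dB/dt = 0: 0.716(1 - B*/659) = 0.0171·14.3, giving B* = 659·(1 - 0.343) = 433.
From dH/dt = 0: 0.00554·433 - 0.527 = 0.0328C*, so C* = 1.87/0.0328 = 57.1.

B* ≈ 433, H* ≈ 14.3, C* ≈ 57.1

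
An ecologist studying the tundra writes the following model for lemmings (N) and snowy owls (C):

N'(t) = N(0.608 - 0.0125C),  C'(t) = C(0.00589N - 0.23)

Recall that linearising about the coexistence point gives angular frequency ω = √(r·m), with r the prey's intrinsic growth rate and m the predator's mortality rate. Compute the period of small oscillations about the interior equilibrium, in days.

Here r = 0.608 and m = 0.23, so r·m = 0.14.
ω = √0.14 = 0.374 per day, hence T = 2π/ω ≈ 16.8 days.

T ≈ 16.8 days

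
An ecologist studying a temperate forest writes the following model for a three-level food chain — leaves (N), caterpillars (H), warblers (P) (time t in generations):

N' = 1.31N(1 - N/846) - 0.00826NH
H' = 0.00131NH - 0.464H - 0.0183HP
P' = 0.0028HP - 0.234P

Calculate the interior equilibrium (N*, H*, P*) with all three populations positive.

From dP/dt = 0: 0.0028H* = 0.234, so H* = 83.6.
From dN/dt = 0: 1.31(1 - N*/846) = 0.00826·83.6, giving N* = 846·(1 - 0.527) = 400.
From dH/dt = 0: 0.00131·400 - 0.464 = 0.0183P*, so P* = 0.0603/0.0183 = 3.29.

N* ≈ 400, H* ≈ 83.6, P* ≈ 3.29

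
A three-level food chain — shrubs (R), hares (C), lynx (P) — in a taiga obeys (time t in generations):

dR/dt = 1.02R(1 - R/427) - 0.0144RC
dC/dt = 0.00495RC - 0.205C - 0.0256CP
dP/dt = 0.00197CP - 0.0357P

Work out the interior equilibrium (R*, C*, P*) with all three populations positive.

R* ≈ 318, C* ≈ 18.1, P* ≈ 53.4

From dP/dt = 0: 0.00197C* = 0.0357, so C* = 18.1.
From dR/dt = 0: 1.02(1 - R*/427) = 0.0144·18.1, giving R* = 427·(1 - 0.256) = 318.
From dC/dt = 0: 0.00495·318 - 0.205 = 0.0256P*, so P* = 1.37/0.0256 = 53.4.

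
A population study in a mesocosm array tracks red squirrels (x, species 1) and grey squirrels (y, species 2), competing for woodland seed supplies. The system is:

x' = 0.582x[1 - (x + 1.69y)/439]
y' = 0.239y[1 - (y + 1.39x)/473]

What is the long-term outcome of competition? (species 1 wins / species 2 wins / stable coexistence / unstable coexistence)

Compare the nullcline intercepts: K1/α12 = 439/1.69 = 260 < K2 = 473; K2/α21 = 473/1.39 = 340 < K1 = 439.
Since both are reversed, neither can invade when rare; the interior point is a saddle.

unstable coexistence (outcome depends on initial conditions)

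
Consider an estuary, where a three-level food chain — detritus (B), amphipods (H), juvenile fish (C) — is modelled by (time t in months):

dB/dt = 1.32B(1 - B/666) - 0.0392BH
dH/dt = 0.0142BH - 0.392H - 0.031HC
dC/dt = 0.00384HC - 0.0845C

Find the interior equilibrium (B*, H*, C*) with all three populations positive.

B* ≈ 231, H* ≈ 22, C* ≈ 93.1

From dC/dt = 0: 0.00384H* = 0.0845, so H* = 22.
From dB/dt = 0: 1.32(1 - B*/666) = 0.0392·22, giving B* = 666·(1 - 0.653) = 231.
From dH/dt = 0: 0.0142·231 - 0.392 = 0.031C*, so C* = 2.89/0.031 = 93.1.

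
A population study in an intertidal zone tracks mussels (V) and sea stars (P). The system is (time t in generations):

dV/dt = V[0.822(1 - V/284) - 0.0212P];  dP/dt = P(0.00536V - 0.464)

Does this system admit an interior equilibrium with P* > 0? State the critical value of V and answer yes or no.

Threshold V = 86.6; K > 86.6, so yes, the predator persists.

The predator equation gives dP/dt > 0 only when V > 0.464/0.00536 = 86.6.
Without the predator, V → K = 284. Since 284 > 86.6, the predator can invade and persist.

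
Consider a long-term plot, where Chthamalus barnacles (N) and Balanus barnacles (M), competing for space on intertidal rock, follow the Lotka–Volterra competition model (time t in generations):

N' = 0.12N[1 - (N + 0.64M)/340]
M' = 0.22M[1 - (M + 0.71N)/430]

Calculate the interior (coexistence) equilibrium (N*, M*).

N* ≈ 119, M* ≈ 346

Setting both brackets to zero gives the nullclines N + 0.64M = 340 and 0.71N + M = 430.
Substituting M = 430 - 0.71N into the first: N(1 - 0.64·0.71) = 340 - 0.64·430.
So N* = 64.8/0.546 = 119, and then M* = 430 - 0.71·119 = 346.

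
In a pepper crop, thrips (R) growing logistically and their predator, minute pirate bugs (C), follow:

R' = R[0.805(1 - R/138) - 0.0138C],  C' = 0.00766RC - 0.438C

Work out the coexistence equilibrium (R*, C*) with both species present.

From dC/dt = 0 with C > 0: 0.00766R* = 0.438, so R* = 57.2.
Substitute into dR/dt = 0: 0.805(1 - 57.2/138) = 0.0138C*.
The bracket is 0.586, giving C* = 0.471/0.0138 = 34.2.

R* ≈ 57.2, C* ≈ 34.2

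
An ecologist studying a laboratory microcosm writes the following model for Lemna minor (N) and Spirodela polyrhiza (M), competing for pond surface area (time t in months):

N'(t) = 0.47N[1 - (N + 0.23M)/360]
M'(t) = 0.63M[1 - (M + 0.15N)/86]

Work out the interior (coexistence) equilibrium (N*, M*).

Setting both brackets to zero gives the nullclines N + 0.23M = 360 and 0.15N + M = 86.
Substituting M = 86 - 0.15N into the first: N(1 - 0.23·0.15) = 360 - 0.23·86.
So N* = 340/0.966 = 352, and then M* = 86 - 0.15·352 = 33.1.

N* ≈ 352, M* ≈ 33.1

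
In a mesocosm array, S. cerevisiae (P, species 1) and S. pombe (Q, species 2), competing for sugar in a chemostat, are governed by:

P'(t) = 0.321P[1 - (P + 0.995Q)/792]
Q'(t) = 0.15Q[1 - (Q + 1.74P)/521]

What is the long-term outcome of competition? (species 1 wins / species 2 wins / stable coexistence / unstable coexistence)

Compare the nullcline intercepts: K1/α12 = 792/0.995 = 796 > K2 = 521; K2/α21 = 521/1.74 = 299 < K1 = 792.
Since the inequalities point opposite ways, species 1 can invade but species 2 cannot.

species 1 excludes species 2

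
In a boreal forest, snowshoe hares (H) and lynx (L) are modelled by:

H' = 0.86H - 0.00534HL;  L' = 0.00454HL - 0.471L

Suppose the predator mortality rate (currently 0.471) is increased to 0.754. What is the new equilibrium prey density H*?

At the interior fixed point, setting dL/dt = 0 with L > 0 fixes H* = (predator death rate)/(HL coefficient) — independent of the other coefficients.
With the change, H* = 0.754/0.00454 = 166; it rises from 104.

H* ≈ 166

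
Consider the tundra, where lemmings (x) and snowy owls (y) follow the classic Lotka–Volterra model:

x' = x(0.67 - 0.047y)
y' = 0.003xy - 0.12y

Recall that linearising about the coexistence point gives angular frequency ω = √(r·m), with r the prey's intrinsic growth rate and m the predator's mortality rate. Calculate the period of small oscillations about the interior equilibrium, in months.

T ≈ 22.2 months

Here r = 0.67 and m = 0.12, so r·m = 0.0804.
ω = √0.0804 = 0.284 per month, hence T = 2π/ω ≈ 22.2 months.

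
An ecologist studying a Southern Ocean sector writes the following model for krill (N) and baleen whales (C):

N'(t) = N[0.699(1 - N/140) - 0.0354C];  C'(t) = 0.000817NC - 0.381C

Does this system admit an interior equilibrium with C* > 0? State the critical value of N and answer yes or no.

Threshold N = 466; K < 466, so no, the predator goes extinct.

The predator equation gives dC/dt > 0 only when N > 0.381/0.000817 = 466.
Without the predator, N → K = 140. Since 140 < 466, the predator cannot invade.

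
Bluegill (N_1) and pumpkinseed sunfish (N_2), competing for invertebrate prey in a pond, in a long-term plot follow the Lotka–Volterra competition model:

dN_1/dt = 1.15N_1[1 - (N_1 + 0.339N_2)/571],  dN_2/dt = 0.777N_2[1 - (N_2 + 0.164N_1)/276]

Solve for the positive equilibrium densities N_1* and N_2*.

N_1* ≈ 506, N_2* ≈ 193

Setting both brackets to zero gives the nullclines N_1 + 0.339N_2 = 571 and 0.164N_1 + N_2 = 276.
Substituting N_2 = 276 - 0.164N_1 into the first: N_1(1 - 0.339·0.164) = 571 - 0.339·276.
So N_1* = 477/0.944 = 506, and then N_2* = 276 - 0.164·506 = 193.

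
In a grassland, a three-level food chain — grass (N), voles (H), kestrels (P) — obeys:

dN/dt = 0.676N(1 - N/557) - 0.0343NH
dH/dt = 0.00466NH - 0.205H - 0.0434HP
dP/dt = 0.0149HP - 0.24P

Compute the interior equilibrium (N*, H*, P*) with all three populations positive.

N* ≈ 102, H* ≈ 16.1, P* ≈ 6.2

From dP/dt = 0: 0.0149H* = 0.24, so H* = 16.1.
From dN/dt = 0: 0.676(1 - N*/557) = 0.0343·16.1, giving N* = 557·(1 - 0.817) = 102.
From dH/dt = 0: 0.00466·102 - 0.205 = 0.0434P*, so P* = 0.269/0.0434 = 6.2.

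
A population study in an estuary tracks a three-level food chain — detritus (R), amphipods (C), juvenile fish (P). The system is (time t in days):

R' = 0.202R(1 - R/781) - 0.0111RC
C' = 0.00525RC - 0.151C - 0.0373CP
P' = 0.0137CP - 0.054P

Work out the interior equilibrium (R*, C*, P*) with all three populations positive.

R* ≈ 612, C* ≈ 3.94, P* ≈ 82.1

From dP/dt = 0: 0.0137C* = 0.054, so C* = 3.94.
From dR/dt = 0: 0.202(1 - R*/781) = 0.0111·3.94, giving R* = 781·(1 - 0.217) = 612.
From dC/dt = 0: 0.00525·612 - 0.151 = 0.0373P*, so P* = 3.06/0.0373 = 82.1.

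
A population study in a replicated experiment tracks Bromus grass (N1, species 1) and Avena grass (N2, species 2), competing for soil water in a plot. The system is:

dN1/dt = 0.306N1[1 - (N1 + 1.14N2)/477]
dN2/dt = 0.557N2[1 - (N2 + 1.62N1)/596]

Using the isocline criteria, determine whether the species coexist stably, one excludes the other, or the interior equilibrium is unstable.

Compare the nullcline intercepts: K1/α12 = 477/1.14 = 418 < K2 = 596; K2/α21 = 596/1.62 = 368 < K1 = 477.
Since both are reversed, neither can invade when rare; the interior point is a saddle.

unstable coexistence (outcome depends on initial conditions)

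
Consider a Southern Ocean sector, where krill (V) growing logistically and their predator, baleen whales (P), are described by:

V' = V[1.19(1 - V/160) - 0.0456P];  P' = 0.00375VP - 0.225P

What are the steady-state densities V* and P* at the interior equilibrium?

V* ≈ 60, P* ≈ 16.3

From dP/dt = 0 with P > 0: 0.00375V* = 0.225, so V* = 60.
Substitute into dV/dt = 0: 1.19(1 - 60/160) = 0.0456P*.
The bracket is 0.625, giving P* = 0.744/0.0456 = 16.3.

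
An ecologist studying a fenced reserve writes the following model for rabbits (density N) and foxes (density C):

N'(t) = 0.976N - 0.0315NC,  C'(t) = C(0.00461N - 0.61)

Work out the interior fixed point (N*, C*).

Set dC/dt = 0 with C > 0: 0.00461N - 0.61 = 0, so N* = 0.61/0.00461 = 132.
Set dN/dt = 0 with N > 0: 0.976 - 0.0315C = 0, so C* = 0.976/0.0315 = 31.

N* ≈ 132, C* ≈ 31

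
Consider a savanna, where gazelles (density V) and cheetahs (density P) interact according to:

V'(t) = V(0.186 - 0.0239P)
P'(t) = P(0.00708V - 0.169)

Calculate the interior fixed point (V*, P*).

V* ≈ 23.9, P* ≈ 7.78

Set dP/dt = 0 with P > 0: 0.00708V - 0.169 = 0, so V* = 0.169/0.00708 = 23.9.
Set dV/dt = 0 with V > 0: 0.186 - 0.0239P = 0, so P* = 0.186/0.0239 = 7.78.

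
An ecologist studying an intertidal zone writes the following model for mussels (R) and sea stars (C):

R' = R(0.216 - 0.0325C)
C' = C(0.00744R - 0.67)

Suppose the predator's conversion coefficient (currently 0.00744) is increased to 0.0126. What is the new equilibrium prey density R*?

R* ≈ 53.2

At the interior fixed point, setting dC/dt = 0 with C > 0 fixes R* = (predator death rate)/(RC coefficient) — independent of the other coefficients.
With the change, R* = 0.67/0.0126 = 53.2; it falls from 90.1.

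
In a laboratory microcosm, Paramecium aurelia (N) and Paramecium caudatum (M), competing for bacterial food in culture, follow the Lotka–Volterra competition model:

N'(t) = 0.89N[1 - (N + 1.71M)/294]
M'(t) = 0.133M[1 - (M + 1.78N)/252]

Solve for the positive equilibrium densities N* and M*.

Setting both brackets to zero gives the nullclines N + 1.71M = 294 and 1.78N + M = 252.
Substituting M = 252 - 1.78N into the first: N(1 - 1.71·1.78) = 294 - 1.71·252.
So N* = -137/-2.04 = 67, and then M* = 252 - 1.78·67 = 133.

N* ≈ 67, M* ≈ 133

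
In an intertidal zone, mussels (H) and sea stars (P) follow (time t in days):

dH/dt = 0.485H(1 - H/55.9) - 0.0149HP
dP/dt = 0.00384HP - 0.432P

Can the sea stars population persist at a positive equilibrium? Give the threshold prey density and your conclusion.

Threshold H = 112; K < 112, so no, the predator goes extinct.

The predator equation gives dP/dt > 0 only when H > 0.432/0.00384 = 112.
Without the predator, H → K = 55.9. Since 55.9 < 112, the predator cannot invade.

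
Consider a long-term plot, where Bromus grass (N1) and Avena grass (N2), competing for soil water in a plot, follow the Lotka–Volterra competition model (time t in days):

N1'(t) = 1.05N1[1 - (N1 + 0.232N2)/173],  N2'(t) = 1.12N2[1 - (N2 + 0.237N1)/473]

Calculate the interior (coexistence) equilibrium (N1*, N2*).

Setting both brackets to zero gives the nullclines N1 + 0.232N2 = 173 and 0.237N1 + N2 = 473.
Substituting N2 = 473 - 0.237N1 into the first: N1(1 - 0.232·0.237) = 173 - 0.232·473.
So N1* = 63.3/0.945 = 66.9, and then N2* = 473 - 0.237·66.9 = 457.

N1* ≈ 66.9, N2* ≈ 457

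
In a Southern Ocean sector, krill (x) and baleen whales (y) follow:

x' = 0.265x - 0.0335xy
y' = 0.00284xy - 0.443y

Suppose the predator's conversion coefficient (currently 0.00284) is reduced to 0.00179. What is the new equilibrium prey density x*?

x* ≈ 247

At the interior fixed point, setting dy/dt = 0 with y > 0 fixes x* = (predator death rate)/(xy coefficient) — independent of the other coefficients.
With the change, x* = 0.443/0.00179 = 247; it rises from 156.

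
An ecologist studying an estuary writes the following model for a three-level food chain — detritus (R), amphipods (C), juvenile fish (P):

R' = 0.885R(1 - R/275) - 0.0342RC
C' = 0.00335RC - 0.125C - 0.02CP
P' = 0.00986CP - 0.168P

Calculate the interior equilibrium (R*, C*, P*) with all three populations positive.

R* ≈ 93.9, C* ≈ 17, P* ≈ 9.48

From dP/dt = 0: 0.00986C* = 0.168, so C* = 17.
From dR/dt = 0: 0.885(1 - R*/275) = 0.0342·17, giving R* = 275·(1 - 0.658) = 93.9.
From dC/dt = 0: 0.00335·93.9 - 0.125 = 0.02P*, so P* = 0.19/0.02 = 9.48.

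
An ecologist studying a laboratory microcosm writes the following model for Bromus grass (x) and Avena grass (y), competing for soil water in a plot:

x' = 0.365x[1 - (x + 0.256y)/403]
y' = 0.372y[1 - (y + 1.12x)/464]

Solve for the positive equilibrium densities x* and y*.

x* ≈ 398, y* ≈ 17.7

Setting both brackets to zero gives the nullclines x + 0.256y = 403 and 1.12x + y = 464.
Substituting y = 464 - 1.12x into the first: x(1 - 0.256·1.12) = 403 - 0.256·464.
So x* = 284/0.713 = 398, and then y* = 464 - 1.12·398 = 17.7.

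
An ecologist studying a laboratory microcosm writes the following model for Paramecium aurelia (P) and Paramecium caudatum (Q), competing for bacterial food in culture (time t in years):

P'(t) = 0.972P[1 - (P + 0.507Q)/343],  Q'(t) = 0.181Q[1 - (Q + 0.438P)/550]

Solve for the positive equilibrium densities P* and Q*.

Setting both brackets to zero gives the nullclines P + 0.507Q = 343 and 0.438P + Q = 550.
Substituting Q = 550 - 0.438P into the first: P(1 - 0.507·0.438) = 343 - 0.507·550.
So P* = 64.1/0.778 = 82.5, and then Q* = 550 - 0.438·82.5 = 514.

P* ≈ 82.5, Q* ≈ 514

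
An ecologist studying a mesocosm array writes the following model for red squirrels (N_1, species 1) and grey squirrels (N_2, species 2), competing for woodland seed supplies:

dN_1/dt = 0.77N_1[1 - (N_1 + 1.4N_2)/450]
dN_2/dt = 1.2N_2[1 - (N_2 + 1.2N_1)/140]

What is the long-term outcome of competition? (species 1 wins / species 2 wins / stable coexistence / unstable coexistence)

Compare the nullcline intercepts: K1/α12 = 450/1.4 = 321 > K2 = 140; K2/α21 = 140/1.2 = 117 < K1 = 450.
Since the inequalities point opposite ways, species 1 can invade but species 2 cannot.

species 1 excludes species 2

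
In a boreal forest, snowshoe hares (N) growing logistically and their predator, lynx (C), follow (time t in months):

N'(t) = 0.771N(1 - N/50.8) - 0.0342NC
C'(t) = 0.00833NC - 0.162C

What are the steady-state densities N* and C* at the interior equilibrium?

From dC/dt = 0 with C > 0: 0.00833N* = 0.162, so N* = 19.4.
Substitute into dN/dt = 0: 0.771(1 - 19.4/50.8) = 0.0342C*.
The bracket is 0.617, giving C* = 0.476/0.0342 = 13.9.

N* ≈ 19.4, C* ≈ 13.9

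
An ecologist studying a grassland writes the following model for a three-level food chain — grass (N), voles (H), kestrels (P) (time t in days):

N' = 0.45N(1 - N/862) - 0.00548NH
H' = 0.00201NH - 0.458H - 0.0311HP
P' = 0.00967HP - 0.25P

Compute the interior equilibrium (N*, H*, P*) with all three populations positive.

From dP/dt = 0: 0.00967H* = 0.25, so H* = 25.9.
From dN/dt = 0: 0.45(1 - N*/862) = 0.00548·25.9, giving N* = 862·(1 - 0.315) = 591.
From dH/dt = 0: 0.00201·591 - 0.458 = 0.0311P*, so P* = 0.729/0.0311 = 23.4.

N* ≈ 591, H* ≈ 25.9, P* ≈ 23.4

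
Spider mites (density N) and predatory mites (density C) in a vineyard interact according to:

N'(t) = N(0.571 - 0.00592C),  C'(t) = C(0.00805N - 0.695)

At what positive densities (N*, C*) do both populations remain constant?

Set dC/dt = 0 with C > 0: 0.00805N - 0.695 = 0, so N* = 0.695/0.00805 = 86.3.
Set dN/dt = 0 with N > 0: 0.571 - 0.00592C = 0, so C* = 0.571/0.00592 = 96.5.

N* ≈ 86.3, C* ≈ 96.5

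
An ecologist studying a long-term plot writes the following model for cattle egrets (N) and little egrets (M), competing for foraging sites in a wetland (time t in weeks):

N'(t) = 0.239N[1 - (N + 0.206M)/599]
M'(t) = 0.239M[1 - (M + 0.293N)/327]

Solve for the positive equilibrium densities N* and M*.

N* ≈ 566, M* ≈ 161

Setting both brackets to zero gives the nullclines N + 0.206M = 599 and 0.293N + M = 327.
Substituting M = 327 - 0.293N into the first: N(1 - 0.206·0.293) = 599 - 0.206·327.
So N* = 532/0.94 = 566, and then M* = 327 - 0.293·566 = 161.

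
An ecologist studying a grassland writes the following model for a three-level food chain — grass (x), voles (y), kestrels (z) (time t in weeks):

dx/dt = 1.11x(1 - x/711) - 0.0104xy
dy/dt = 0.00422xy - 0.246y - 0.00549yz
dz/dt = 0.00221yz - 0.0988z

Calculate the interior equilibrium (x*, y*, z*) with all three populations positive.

x* ≈ 413, y* ≈ 44.7, z* ≈ 273

From dz/dt = 0: 0.00221y* = 0.0988, so y* = 44.7.
From dx/dt = 0: 1.11(1 - x*/711) = 0.0104·44.7, giving x* = 711·(1 - 0.419) = 413.
From dy/dt = 0: 0.00422·413 - 0.246 = 0.00549z*, so z* = 1.5/0.00549 = 273.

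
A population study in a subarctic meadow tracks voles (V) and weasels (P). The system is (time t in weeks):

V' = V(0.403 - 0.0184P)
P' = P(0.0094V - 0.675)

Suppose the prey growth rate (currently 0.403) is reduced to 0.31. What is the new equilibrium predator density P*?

P* ≈ 16.8

At the interior fixed point, setting dV/dt = 0 with V > 0 fixes P* = (prey growth rate)/(VP coefficient) — independent of the other coefficients.
With the change, P* = 0.31/0.0184 = 16.8; it falls from 21.9.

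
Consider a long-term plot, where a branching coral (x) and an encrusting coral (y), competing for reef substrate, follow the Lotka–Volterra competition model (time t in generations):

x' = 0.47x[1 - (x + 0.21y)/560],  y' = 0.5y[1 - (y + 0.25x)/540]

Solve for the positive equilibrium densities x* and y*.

x* ≈ 471, y* ≈ 422

Setting both brackets to zero gives the nullclines x + 0.21y = 560 and 0.25x + y = 540.
Substituting y = 540 - 0.25x into the first: x(1 - 0.21·0.25) = 560 - 0.21·540.
So x* = 447/0.948 = 471, and then y* = 540 - 0.25·471 = 422.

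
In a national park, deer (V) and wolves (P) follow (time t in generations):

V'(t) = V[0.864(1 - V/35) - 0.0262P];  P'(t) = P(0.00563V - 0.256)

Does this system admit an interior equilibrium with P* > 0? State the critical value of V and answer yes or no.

The predator equation gives dP/dt > 0 only when V > 0.256/0.00563 = 45.5.
Without the predator, V → K = 35. Since 35 < 45.5, the predator cannot invade.

Threshold V = 45.5; K < 45.5, so no, the predator goes extinct.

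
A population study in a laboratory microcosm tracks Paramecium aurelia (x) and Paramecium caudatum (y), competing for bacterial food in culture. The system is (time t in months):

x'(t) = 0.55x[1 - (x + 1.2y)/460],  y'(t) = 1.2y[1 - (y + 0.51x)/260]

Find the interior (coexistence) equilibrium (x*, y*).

x* ≈ 381, y* ≈ 65.5

Setting both brackets to zero gives the nullclines x + 1.2y = 460 and 0.51x + y = 260.
Substituting y = 260 - 0.51x into the first: x(1 - 1.2·0.51) = 460 - 1.2·260.
So x* = 148/0.388 = 381, and then y* = 260 - 0.51·381 = 65.5.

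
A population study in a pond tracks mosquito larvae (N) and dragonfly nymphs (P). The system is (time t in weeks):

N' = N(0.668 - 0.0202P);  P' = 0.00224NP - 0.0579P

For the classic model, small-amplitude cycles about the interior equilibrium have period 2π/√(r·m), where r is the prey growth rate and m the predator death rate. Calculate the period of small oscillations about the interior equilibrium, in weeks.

Here r = 0.668 and m = 0.0579, so r·m = 0.0387.
ω = √0.0387 = 0.197 per week, hence T = 2π/ω ≈ 31.9 weeks.

T ≈ 31.9 weeks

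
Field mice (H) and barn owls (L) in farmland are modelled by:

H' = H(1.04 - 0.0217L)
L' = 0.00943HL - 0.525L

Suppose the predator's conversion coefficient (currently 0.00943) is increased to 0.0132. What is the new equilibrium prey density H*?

H* ≈ 39.8

At the interior fixed point, setting dL/dt = 0 with L > 0 fixes H* = (predator death rate)/(HL coefficient) — independent of the other coefficients.
With the change, H* = 0.525/0.0132 = 39.8; it falls from 55.7.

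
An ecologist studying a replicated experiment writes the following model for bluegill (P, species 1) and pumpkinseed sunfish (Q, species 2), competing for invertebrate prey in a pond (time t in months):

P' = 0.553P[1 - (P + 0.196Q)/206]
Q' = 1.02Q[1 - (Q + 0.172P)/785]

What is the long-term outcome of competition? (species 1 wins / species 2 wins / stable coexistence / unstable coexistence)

stable coexistence

Compare the nullcline intercepts: K1/α12 = 206/0.196 = 1050 > K2 = 785; K2/α21 = 785/0.172 = 4560 > K1 = 206.
Since both inequalities hold, each species can invade when rare, so the interior equilibrium is stable.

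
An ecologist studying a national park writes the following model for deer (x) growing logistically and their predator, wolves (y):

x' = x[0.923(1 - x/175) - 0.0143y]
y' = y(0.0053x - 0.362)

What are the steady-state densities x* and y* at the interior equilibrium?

x* ≈ 68.3, y* ≈ 39.4

From dy/dt = 0 with y > 0: 0.0053x* = 0.362, so x* = 68.3.
Substitute into dx/dt = 0: 0.923(1 - 68.3/175) = 0.0143y*.
The bracket is 0.61, giving y* = 0.563/0.0143 = 39.4.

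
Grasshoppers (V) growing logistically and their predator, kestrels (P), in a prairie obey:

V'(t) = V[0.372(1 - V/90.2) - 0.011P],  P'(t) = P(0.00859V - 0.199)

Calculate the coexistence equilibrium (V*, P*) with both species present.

V* ≈ 23.2, P* ≈ 25.1

From dP/dt = 0 with P > 0: 0.00859V* = 0.199, so V* = 23.2.
Substitute into dV/dt = 0: 0.372(1 - 23.2/90.2) = 0.011P*.
The bracket is 0.743, giving P* = 0.276/0.011 = 25.1.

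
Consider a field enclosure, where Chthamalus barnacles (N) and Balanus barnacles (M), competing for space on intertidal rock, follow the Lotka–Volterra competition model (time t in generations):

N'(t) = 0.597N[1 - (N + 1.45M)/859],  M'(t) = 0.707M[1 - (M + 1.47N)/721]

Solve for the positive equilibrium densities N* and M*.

N* ≈ 165, M* ≈ 479

Setting both brackets to zero gives the nullclines N + 1.45M = 859 and 1.47N + M = 721.
Substituting M = 721 - 1.47N into the first: N(1 - 1.45·1.47) = 859 - 1.45·721.
So N* = -186/-1.13 = 165, and then M* = 721 - 1.47·165 = 479.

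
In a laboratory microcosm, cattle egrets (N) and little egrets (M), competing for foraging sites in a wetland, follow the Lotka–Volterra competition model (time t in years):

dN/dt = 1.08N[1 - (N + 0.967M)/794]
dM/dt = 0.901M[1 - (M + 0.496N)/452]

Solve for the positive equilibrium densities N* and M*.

Setting both brackets to zero gives the nullclines N + 0.967M = 794 and 0.496N + M = 452.
Substituting M = 452 - 0.496N into the first: N(1 - 0.967·0.496) = 794 - 0.967·452.
So N* = 357/0.52 = 686, and then M* = 452 - 0.496·686 = 112.

N* ≈ 686, M* ≈ 112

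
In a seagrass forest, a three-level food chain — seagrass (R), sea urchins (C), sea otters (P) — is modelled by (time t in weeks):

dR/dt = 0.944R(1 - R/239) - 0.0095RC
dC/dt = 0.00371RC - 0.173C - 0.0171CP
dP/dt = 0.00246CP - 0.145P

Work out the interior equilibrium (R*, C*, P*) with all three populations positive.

R* ≈ 97.2, C* ≈ 58.9, P* ≈ 11

From dP/dt = 0: 0.00246C* = 0.145, so C* = 58.9.
From dR/dt = 0: 0.944(1 - R*/239) = 0.0095·58.9, giving R* = 239·(1 - 0.593) = 97.2.
From dC/dt = 0: 0.00371·97.2 - 0.173 = 0.0171P*, so P* = 0.188/0.0171 = 11.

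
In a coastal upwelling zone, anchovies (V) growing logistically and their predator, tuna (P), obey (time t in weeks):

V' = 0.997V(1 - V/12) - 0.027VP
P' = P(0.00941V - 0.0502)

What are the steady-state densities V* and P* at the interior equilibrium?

V* ≈ 5.33, P* ≈ 20.5

From dP/dt = 0 with P > 0: 0.00941V* = 0.0502, so V* = 5.33.
Substitute into dV/dt = 0: 0.997(1 - 5.33/12) = 0.027P*.
The bracket is 0.555, giving P* = 0.554/0.027 = 20.5.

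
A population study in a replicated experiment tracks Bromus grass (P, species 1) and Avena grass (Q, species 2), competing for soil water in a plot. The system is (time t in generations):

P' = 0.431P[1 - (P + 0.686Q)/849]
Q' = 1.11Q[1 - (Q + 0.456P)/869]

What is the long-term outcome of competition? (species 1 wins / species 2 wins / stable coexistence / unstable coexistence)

stable coexistence

Compare the nullcline intercepts: K1/α12 = 849/0.686 = 1240 > K2 = 869; K2/α21 = 869/0.456 = 1910 > K1 = 849.
Since both inequalities hold, each species can invade when rare, so the interior equilibrium is stable.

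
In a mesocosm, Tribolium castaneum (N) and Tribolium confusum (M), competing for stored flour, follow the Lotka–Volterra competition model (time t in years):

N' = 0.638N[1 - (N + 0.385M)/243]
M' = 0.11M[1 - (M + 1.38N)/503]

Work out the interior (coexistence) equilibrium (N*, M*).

N* ≈ 105, M* ≈ 358

Setting both brackets to zero gives the nullclines N + 0.385M = 243 and 1.38N + M = 503.
Substituting M = 503 - 1.38N into the first: N(1 - 0.385·1.38) = 243 - 0.385·503.
So N* = 49.3/0.469 = 105, and then M* = 503 - 1.38·105 = 358.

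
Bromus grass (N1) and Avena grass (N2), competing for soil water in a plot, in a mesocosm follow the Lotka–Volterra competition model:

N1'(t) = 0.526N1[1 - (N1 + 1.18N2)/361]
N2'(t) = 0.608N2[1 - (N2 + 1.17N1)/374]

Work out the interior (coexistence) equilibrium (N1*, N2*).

N1* ≈ 211, N2* ≈ 127

Setting both brackets to zero gives the nullclines N1 + 1.18N2 = 361 and 1.17N1 + N2 = 374.
Substituting N2 = 374 - 1.17N1 into the first: N1(1 - 1.18·1.17) = 361 - 1.18·374.
So N1* = -80.3/-0.381 = 211, and then N2* = 374 - 1.17·211 = 127.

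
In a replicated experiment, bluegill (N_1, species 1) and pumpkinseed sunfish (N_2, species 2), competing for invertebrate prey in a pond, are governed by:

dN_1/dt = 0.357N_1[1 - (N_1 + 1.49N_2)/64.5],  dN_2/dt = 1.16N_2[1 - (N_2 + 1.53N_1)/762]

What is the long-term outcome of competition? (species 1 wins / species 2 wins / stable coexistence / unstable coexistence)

species 2 excludes species 1

Compare the nullcline intercepts: K1/α12 = 64.5/1.49 = 43.3 < K2 = 762; K2/α21 = 762/1.53 = 498 > K1 = 64.5.
Since the inequalities point opposite ways, species 2 can invade but species 1 cannot.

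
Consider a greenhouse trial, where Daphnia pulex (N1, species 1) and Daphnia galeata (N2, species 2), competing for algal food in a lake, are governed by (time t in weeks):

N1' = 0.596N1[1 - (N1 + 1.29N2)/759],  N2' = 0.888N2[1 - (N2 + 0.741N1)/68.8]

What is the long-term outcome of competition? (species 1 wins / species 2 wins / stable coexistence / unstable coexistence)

species 1 excludes species 2

Compare the nullcline intercepts: K1/α12 = 759/1.29 = 588 > K2 = 68.8; K2/α21 = 68.8/0.741 = 92.8 < K1 = 759.
Since the inequalities point opposite ways, species 1 can invade but species 2 cannot.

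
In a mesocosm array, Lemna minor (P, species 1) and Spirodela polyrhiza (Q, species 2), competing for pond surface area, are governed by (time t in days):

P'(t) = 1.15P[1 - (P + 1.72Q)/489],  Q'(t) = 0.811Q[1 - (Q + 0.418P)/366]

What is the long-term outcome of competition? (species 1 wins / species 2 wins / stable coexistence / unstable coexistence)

species 2 excludes species 1

Compare the nullcline intercepts: K1/α12 = 489/1.72 = 284 < K2 = 366; K2/α21 = 366/0.418 = 876 > K1 = 489.
Since the inequalities point opposite ways, species 2 can invade but species 1 cannot.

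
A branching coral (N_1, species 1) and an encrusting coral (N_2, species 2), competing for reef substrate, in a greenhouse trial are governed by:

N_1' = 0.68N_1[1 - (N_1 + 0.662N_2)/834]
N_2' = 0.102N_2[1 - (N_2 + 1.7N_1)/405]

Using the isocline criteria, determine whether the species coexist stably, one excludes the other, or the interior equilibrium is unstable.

species 1 excludes species 2

Compare the nullcline intercepts: K1/α12 = 834/0.662 = 1260 > K2 = 405; K2/α21 = 405/1.7 = 238 < K1 = 834.
Since the inequalities point opposite ways, species 1 can invade but species 2 cannot.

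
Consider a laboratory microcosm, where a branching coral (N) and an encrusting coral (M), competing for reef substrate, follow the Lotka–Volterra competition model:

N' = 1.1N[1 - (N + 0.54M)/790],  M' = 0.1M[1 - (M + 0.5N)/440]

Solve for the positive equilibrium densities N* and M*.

Setting both brackets to zero gives the nullclines N + 0.54M = 790 and 0.5N + M = 440.
Substituting M = 440 - 0.5N into the first: N(1 - 0.54·0.5) = 790 - 0.54·440.
So N* = 552/0.73 = 757, and then M* = 440 - 0.5·757 = 61.6.

N* ≈ 757, M* ≈ 61.6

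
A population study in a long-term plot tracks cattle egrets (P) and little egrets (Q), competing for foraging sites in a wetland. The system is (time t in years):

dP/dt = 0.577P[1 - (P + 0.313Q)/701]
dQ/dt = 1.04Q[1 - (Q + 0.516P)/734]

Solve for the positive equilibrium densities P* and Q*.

Setting both brackets to zero gives the nullclines P + 0.313Q = 701 and 0.516P + Q = 734.
Substituting Q = 734 - 0.516P into the first: P(1 - 0.313·0.516) = 701 - 0.313·734.
So P* = 471/0.838 = 562, and then Q* = 734 - 0.516·562 = 444.

P* ≈ 562, Q* ≈ 444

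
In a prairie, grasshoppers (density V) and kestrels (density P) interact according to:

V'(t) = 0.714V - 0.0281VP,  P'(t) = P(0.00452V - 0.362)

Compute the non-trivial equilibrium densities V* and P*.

Set dP/dt = 0 with P > 0: 0.00452V - 0.362 = 0, so V* = 0.362/0.00452 = 80.1.
Set dV/dt = 0 with V > 0: 0.714 - 0.0281P = 0, so P* = 0.714/0.0281 = 25.4.

V* ≈ 80.1, P* ≈ 25.4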